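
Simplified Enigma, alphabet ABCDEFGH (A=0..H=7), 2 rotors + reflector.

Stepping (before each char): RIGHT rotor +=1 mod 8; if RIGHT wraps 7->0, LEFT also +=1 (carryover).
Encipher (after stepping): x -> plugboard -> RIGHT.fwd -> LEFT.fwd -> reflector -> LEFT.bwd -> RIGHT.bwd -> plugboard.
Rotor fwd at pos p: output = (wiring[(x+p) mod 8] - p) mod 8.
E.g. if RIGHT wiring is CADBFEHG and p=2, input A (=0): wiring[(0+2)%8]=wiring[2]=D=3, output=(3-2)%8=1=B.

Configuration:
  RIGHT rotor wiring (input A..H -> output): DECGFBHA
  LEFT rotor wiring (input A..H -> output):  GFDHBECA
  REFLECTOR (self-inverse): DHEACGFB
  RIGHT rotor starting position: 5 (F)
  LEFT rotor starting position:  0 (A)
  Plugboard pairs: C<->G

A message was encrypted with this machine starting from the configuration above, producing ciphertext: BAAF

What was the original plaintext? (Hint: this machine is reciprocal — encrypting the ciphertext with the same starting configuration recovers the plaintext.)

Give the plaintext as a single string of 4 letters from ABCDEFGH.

Answer: CHBG

Derivation:
Char 1 ('B'): step: R->6, L=0; B->plug->B->R->C->L->D->refl->A->L'->H->R'->G->plug->C
Char 2 ('A'): step: R->7, L=0; A->plug->A->R->B->L->F->refl->G->L'->A->R'->H->plug->H
Char 3 ('A'): step: R->0, L->1 (L advanced); A->plug->A->R->D->L->A->refl->D->L'->E->R'->B->plug->B
Char 4 ('F'): step: R->1, L=1; F->plug->F->R->G->L->H->refl->B->L'->F->R'->C->plug->G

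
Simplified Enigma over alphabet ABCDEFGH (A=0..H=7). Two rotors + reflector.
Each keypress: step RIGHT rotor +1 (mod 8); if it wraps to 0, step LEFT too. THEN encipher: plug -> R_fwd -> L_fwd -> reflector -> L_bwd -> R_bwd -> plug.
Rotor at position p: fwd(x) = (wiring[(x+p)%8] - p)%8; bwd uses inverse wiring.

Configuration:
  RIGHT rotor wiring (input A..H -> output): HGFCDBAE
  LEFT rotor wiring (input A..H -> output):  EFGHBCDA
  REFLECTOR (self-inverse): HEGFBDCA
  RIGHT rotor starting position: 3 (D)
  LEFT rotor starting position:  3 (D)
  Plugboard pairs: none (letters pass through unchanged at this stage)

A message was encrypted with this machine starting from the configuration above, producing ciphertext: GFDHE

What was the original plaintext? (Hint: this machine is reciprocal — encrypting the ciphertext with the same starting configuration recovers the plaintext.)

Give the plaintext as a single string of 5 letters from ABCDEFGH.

Answer: HGGDC

Derivation:
Char 1 ('G'): step: R->4, L=3; G->plug->G->R->B->L->G->refl->C->L'->G->R'->H->plug->H
Char 2 ('F'): step: R->5, L=3; F->plug->F->R->A->L->E->refl->B->L'->F->R'->G->plug->G
Char 3 ('D'): step: R->6, L=3; D->plug->D->R->A->L->E->refl->B->L'->F->R'->G->plug->G
Char 4 ('H'): step: R->7, L=3; H->plug->H->R->B->L->G->refl->C->L'->G->R'->D->plug->D
Char 5 ('E'): step: R->0, L->4 (L advanced); E->plug->E->R->D->L->E->refl->B->L'->F->R'->C->plug->C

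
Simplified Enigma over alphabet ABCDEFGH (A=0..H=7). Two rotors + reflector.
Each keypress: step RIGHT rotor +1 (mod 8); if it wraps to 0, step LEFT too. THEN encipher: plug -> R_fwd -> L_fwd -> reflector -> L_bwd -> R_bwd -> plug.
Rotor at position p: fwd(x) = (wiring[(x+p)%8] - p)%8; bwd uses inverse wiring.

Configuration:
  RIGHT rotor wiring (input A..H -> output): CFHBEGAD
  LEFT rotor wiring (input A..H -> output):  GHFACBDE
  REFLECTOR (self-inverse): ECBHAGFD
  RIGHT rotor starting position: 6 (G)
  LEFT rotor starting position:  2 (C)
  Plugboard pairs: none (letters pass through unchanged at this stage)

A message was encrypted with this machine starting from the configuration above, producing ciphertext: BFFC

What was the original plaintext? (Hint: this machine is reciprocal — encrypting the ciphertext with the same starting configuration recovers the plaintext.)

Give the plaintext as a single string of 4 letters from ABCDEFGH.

Char 1 ('B'): step: R->7, L=2; B->plug->B->R->D->L->H->refl->D->L'->A->R'->D->plug->D
Char 2 ('F'): step: R->0, L->3 (L advanced); F->plug->F->R->G->L->E->refl->A->L'->D->R'->H->plug->H
Char 3 ('F'): step: R->1, L=3; F->plug->F->R->H->L->C->refl->B->L'->E->R'->A->plug->A
Char 4 ('C'): step: R->2, L=3; C->plug->C->R->C->L->G->refl->F->L'->A->R'->G->plug->G

Answer: DHAG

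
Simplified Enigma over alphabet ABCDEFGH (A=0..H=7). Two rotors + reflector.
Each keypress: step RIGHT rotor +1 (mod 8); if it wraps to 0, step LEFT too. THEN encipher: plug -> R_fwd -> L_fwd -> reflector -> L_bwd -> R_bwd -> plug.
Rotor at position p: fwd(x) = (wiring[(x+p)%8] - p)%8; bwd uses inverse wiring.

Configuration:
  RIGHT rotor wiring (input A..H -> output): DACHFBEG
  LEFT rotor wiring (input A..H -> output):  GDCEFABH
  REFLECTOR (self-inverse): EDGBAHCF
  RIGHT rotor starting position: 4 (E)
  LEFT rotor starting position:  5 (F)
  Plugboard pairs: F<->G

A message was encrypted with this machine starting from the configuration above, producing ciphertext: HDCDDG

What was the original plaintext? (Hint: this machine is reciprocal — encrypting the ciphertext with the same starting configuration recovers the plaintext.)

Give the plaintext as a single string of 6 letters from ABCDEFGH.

Answer: EEAEHE

Derivation:
Char 1 ('H'): step: R->5, L=5; H->plug->H->R->A->L->D->refl->B->L'->D->R'->E->plug->E
Char 2 ('D'): step: R->6, L=5; D->plug->D->R->C->L->C->refl->G->L'->E->R'->E->plug->E
Char 3 ('C'): step: R->7, L=5; C->plug->C->R->B->L->E->refl->A->L'->H->R'->A->plug->A
Char 4 ('D'): step: R->0, L->6 (L advanced); D->plug->D->R->H->L->C->refl->G->L'->F->R'->E->plug->E
Char 5 ('D'): step: R->1, L=6; D->plug->D->R->E->L->E->refl->A->L'->C->R'->H->plug->H
Char 6 ('G'): step: R->2, L=6; G->plug->F->R->E->L->E->refl->A->L'->C->R'->E->plug->E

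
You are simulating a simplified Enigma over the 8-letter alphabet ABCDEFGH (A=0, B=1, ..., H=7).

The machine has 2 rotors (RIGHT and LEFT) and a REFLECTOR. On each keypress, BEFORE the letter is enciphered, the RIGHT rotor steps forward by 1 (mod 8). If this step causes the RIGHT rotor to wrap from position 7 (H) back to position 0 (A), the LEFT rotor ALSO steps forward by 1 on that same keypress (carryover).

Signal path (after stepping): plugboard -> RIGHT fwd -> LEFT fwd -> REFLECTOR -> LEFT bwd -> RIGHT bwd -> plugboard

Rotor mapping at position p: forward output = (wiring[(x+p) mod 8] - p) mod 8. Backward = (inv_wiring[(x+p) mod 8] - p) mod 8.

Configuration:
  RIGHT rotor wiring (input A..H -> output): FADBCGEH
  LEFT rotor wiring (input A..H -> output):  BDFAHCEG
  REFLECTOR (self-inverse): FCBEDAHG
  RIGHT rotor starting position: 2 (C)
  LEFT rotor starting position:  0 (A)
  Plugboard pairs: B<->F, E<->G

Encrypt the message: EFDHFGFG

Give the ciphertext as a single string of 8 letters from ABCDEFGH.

Answer: HDHGCCBE

Derivation:
Char 1 ('E'): step: R->3, L=0; E->plug->G->R->F->L->C->refl->B->L'->A->R'->H->plug->H
Char 2 ('F'): step: R->4, L=0; F->plug->B->R->C->L->F->refl->A->L'->D->R'->D->plug->D
Char 3 ('D'): step: R->5, L=0; D->plug->D->R->A->L->B->refl->C->L'->F->R'->H->plug->H
Char 4 ('H'): step: R->6, L=0; H->plug->H->R->A->L->B->refl->C->L'->F->R'->E->plug->G
Char 5 ('F'): step: R->7, L=0; F->plug->B->R->G->L->E->refl->D->L'->B->R'->C->plug->C
Char 6 ('G'): step: R->0, L->1 (L advanced); G->plug->E->R->C->L->H->refl->G->L'->D->R'->C->plug->C
Char 7 ('F'): step: R->1, L=1; F->plug->B->R->C->L->H->refl->G->L'->D->R'->F->plug->B
Char 8 ('G'): step: R->2, L=1; G->plug->E->R->C->L->H->refl->G->L'->D->R'->G->plug->E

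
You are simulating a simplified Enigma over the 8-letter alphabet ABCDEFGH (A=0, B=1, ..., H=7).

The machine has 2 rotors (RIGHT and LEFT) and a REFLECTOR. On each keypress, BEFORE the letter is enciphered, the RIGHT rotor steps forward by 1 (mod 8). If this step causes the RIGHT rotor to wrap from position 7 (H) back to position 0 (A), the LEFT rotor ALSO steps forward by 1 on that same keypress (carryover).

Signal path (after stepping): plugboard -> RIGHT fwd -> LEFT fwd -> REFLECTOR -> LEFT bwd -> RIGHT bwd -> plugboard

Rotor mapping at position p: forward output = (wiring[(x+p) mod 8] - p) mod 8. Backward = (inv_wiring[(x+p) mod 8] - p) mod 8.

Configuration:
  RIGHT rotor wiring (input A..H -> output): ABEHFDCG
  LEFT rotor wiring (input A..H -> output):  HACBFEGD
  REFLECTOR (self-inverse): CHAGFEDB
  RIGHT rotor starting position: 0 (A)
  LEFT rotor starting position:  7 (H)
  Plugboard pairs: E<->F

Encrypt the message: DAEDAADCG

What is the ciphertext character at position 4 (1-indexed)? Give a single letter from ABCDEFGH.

Char 1 ('D'): step: R->1, L=7; D->plug->D->R->E->L->C->refl->A->L'->B->R'->F->plug->E
Char 2 ('A'): step: R->2, L=7; A->plug->A->R->C->L->B->refl->H->L'->H->R'->H->plug->H
Char 3 ('E'): step: R->3, L=7; E->plug->F->R->F->L->G->refl->D->L'->D->R'->E->plug->F
Char 4 ('D'): step: R->4, L=7; D->plug->D->R->C->L->B->refl->H->L'->H->R'->B->plug->B

B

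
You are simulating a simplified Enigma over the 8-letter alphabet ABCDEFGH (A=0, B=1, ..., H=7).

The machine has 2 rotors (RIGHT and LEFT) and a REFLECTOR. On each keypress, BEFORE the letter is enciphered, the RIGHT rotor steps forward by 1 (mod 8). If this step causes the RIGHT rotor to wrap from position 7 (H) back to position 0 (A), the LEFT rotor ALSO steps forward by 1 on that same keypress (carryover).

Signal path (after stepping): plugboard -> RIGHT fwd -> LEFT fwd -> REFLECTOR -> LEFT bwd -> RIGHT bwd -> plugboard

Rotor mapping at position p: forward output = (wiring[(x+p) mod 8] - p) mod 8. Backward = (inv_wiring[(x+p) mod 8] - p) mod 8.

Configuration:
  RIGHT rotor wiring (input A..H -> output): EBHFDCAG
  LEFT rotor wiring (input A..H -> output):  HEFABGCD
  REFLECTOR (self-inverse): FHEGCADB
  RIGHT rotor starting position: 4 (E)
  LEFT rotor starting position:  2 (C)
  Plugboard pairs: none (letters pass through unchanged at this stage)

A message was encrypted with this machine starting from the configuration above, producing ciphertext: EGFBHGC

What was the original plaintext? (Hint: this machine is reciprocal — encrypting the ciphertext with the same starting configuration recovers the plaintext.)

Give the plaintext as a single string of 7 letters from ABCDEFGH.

Answer: HAEFBCD

Derivation:
Char 1 ('E'): step: R->5, L=2; E->plug->E->R->E->L->A->refl->F->L'->G->R'->H->plug->H
Char 2 ('G'): step: R->6, L=2; G->plug->G->R->F->L->B->refl->H->L'->C->R'->A->plug->A
Char 3 ('F'): step: R->7, L=2; F->plug->F->R->E->L->A->refl->F->L'->G->R'->E->plug->E
Char 4 ('B'): step: R->0, L->3 (L advanced); B->plug->B->R->B->L->G->refl->D->L'->C->R'->F->plug->F
Char 5 ('H'): step: R->1, L=3; H->plug->H->R->D->L->H->refl->B->L'->G->R'->B->plug->B
Char 6 ('G'): step: R->2, L=3; G->plug->G->R->C->L->D->refl->G->L'->B->R'->C->plug->C
Char 7 ('C'): step: R->3, L=3; C->plug->C->R->H->L->C->refl->E->L'->F->R'->D->plug->D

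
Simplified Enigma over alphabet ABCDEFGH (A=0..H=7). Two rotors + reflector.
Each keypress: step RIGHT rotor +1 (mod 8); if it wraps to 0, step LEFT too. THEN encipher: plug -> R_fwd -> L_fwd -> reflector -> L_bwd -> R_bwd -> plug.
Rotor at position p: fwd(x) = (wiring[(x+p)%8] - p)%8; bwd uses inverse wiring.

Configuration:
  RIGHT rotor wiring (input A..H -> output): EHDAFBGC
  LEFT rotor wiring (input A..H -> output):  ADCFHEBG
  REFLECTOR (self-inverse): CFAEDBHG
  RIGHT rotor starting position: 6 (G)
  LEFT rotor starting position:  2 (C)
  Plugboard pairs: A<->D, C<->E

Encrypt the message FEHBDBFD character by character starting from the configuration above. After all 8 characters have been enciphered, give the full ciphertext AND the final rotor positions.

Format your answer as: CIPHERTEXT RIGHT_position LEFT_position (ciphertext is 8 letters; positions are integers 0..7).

Char 1 ('F'): step: R->7, L=2; F->plug->F->R->G->L->G->refl->H->L'->E->R'->D->plug->A
Char 2 ('E'): step: R->0, L->3 (L advanced); E->plug->C->R->D->L->G->refl->H->L'->H->R'->B->plug->B
Char 3 ('H'): step: R->1, L=3; H->plug->H->R->D->L->G->refl->H->L'->H->R'->C->plug->E
Char 4 ('B'): step: R->2, L=3; B->plug->B->R->G->L->A->refl->C->L'->A->R'->F->plug->F
Char 5 ('D'): step: R->3, L=3; D->plug->A->R->F->L->F->refl->B->L'->C->R'->B->plug->B
Char 6 ('B'): step: R->4, L=3; B->plug->B->R->F->L->F->refl->B->L'->C->R'->C->plug->E
Char 7 ('F'): step: R->5, L=3; F->plug->F->R->G->L->A->refl->C->L'->A->R'->H->plug->H
Char 8 ('D'): step: R->6, L=3; D->plug->A->R->A->L->C->refl->A->L'->G->R'->C->plug->E
Final: ciphertext=ABEFBEHE, RIGHT=6, LEFT=3

Answer: ABEFBEHE 6 3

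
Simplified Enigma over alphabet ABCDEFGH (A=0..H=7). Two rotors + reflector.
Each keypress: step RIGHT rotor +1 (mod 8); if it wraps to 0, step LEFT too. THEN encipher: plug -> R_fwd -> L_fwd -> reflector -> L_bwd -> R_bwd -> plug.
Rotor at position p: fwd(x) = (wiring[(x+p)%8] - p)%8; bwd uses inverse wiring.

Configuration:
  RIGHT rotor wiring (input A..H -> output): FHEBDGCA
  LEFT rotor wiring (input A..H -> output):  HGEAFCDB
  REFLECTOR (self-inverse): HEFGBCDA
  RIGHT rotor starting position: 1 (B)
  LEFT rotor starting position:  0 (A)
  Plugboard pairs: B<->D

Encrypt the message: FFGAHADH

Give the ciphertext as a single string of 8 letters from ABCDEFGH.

Answer: CBFHFDBD

Derivation:
Char 1 ('F'): step: R->2, L=0; F->plug->F->R->G->L->D->refl->G->L'->B->R'->C->plug->C
Char 2 ('F'): step: R->3, L=0; F->plug->F->R->C->L->E->refl->B->L'->H->R'->D->plug->B
Char 3 ('G'): step: R->4, L=0; G->plug->G->R->A->L->H->refl->A->L'->D->R'->F->plug->F
Char 4 ('A'): step: R->5, L=0; A->plug->A->R->B->L->G->refl->D->L'->G->R'->H->plug->H
Char 5 ('H'): step: R->6, L=0; H->plug->H->R->A->L->H->refl->A->L'->D->R'->F->plug->F
Char 6 ('A'): step: R->7, L=0; A->plug->A->R->B->L->G->refl->D->L'->G->R'->B->plug->D
Char 7 ('D'): step: R->0, L->1 (L advanced); D->plug->B->R->H->L->G->refl->D->L'->B->R'->D->plug->B
Char 8 ('H'): step: R->1, L=1; H->plug->H->R->E->L->B->refl->E->L'->D->R'->B->plug->D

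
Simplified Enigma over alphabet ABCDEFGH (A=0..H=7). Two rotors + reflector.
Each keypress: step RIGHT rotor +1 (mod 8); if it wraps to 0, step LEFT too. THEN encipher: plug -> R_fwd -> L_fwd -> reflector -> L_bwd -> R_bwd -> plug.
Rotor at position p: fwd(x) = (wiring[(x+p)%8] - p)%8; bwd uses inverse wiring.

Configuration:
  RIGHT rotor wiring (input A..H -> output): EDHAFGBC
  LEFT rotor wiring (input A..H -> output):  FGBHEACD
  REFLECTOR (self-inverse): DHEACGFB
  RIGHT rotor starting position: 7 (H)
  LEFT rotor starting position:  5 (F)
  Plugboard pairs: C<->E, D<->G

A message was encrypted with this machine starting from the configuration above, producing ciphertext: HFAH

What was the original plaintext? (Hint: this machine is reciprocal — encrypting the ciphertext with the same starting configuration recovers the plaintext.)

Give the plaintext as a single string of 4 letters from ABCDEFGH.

Char 1 ('H'): step: R->0, L->6 (L advanced); H->plug->H->R->C->L->H->refl->B->L'->F->R'->E->plug->C
Char 2 ('F'): step: R->1, L=6; F->plug->F->R->A->L->E->refl->C->L'->H->R'->C->plug->E
Char 3 ('A'): step: R->2, L=6; A->plug->A->R->F->L->B->refl->H->L'->C->R'->G->plug->D
Char 4 ('H'): step: R->3, L=6; H->plug->H->R->E->L->D->refl->A->L'->D->R'->C->plug->E

Answer: CEDE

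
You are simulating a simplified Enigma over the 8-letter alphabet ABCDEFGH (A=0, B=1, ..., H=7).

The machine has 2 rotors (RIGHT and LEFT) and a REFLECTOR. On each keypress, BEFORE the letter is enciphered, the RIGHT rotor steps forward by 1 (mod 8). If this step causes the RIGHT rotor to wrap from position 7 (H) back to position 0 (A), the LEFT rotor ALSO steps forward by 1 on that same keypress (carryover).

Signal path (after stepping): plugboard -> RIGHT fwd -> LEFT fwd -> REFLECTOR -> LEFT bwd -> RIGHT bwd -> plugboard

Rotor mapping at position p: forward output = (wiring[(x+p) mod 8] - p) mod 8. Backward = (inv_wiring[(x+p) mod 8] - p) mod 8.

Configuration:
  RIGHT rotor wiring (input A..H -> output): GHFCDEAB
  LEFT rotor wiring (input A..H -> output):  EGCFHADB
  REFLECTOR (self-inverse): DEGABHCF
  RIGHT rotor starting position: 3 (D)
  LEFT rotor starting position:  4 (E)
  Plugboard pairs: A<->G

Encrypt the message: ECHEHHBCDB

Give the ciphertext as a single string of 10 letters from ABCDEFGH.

Answer: FFAGBEEGFA

Derivation:
Char 1 ('E'): step: R->4, L=4; E->plug->E->R->C->L->H->refl->F->L'->D->R'->F->plug->F
Char 2 ('C'): step: R->5, L=4; C->plug->C->R->E->L->A->refl->D->L'->A->R'->F->plug->F
Char 3 ('H'): step: R->6, L=4; H->plug->H->R->G->L->G->refl->C->L'->F->R'->G->plug->A
Char 4 ('E'): step: R->7, L=4; E->plug->E->R->D->L->F->refl->H->L'->C->R'->A->plug->G
Char 5 ('H'): step: R->0, L->5 (L advanced); H->plug->H->R->B->L->G->refl->C->L'->H->R'->B->plug->B
Char 6 ('H'): step: R->1, L=5; H->plug->H->R->F->L->F->refl->H->L'->D->R'->E->plug->E
Char 7 ('B'): step: R->2, L=5; B->plug->B->R->A->L->D->refl->A->L'->G->R'->E->plug->E
Char 8 ('C'): step: R->3, L=5; C->plug->C->R->B->L->G->refl->C->L'->H->R'->A->plug->G
Char 9 ('D'): step: R->4, L=5; D->plug->D->R->F->L->F->refl->H->L'->D->R'->F->plug->F
Char 10 ('B'): step: R->5, L=5; B->plug->B->R->D->L->H->refl->F->L'->F->R'->G->plug->A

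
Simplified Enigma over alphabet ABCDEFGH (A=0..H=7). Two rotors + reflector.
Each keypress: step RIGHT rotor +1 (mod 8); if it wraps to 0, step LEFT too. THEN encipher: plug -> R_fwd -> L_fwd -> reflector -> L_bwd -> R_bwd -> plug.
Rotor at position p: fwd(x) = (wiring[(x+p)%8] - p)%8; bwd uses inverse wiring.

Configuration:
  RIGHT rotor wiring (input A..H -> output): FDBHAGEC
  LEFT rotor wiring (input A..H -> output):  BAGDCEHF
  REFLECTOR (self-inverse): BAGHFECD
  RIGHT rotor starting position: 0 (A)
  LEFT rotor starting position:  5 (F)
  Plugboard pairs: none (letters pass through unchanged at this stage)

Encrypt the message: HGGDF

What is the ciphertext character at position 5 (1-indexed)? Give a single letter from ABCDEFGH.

Char 1 ('H'): step: R->1, L=5; H->plug->H->R->E->L->D->refl->H->L'->A->R'->B->plug->B
Char 2 ('G'): step: R->2, L=5; G->plug->G->R->D->L->E->refl->F->L'->H->R'->A->plug->A
Char 3 ('G'): step: R->3, L=5; G->plug->G->R->A->L->H->refl->D->L'->E->R'->A->plug->A
Char 4 ('D'): step: R->4, L=5; D->plug->D->R->G->L->G->refl->C->L'->B->R'->E->plug->E
Char 5 ('F'): step: R->5, L=5; F->plug->F->R->E->L->D->refl->H->L'->A->R'->D->plug->D

D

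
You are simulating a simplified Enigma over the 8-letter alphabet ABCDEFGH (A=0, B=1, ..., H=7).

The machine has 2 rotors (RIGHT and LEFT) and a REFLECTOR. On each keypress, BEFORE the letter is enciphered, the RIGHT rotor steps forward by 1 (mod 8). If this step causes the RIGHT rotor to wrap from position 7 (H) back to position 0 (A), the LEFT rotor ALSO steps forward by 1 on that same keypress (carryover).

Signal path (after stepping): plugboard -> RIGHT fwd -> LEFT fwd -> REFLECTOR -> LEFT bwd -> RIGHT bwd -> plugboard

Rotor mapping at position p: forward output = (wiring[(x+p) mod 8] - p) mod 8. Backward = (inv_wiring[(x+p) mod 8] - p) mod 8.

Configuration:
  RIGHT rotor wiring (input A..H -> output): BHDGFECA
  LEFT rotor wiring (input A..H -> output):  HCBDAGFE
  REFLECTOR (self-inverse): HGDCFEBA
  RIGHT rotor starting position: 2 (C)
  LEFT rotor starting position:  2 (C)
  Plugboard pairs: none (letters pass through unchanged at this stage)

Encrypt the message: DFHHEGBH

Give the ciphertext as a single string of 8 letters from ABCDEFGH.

Answer: HCACCCEA

Derivation:
Char 1 ('D'): step: R->3, L=2; D->plug->D->R->H->L->A->refl->H->L'->A->R'->H->plug->H
Char 2 ('F'): step: R->4, L=2; F->plug->F->R->D->L->E->refl->F->L'->G->R'->C->plug->C
Char 3 ('H'): step: R->5, L=2; H->plug->H->R->A->L->H->refl->A->L'->H->R'->A->plug->A
Char 4 ('H'): step: R->6, L=2; H->plug->H->R->G->L->F->refl->E->L'->D->R'->C->plug->C
Char 5 ('E'): step: R->7, L=2; E->plug->E->R->H->L->A->refl->H->L'->A->R'->C->plug->C
Char 6 ('G'): step: R->0, L->3 (L advanced); G->plug->G->R->C->L->D->refl->C->L'->D->R'->C->plug->C
Char 7 ('B'): step: R->1, L=3; B->plug->B->R->C->L->D->refl->C->L'->D->R'->E->plug->E
Char 8 ('H'): step: R->2, L=3; H->plug->H->R->F->L->E->refl->F->L'->B->R'->A->plug->A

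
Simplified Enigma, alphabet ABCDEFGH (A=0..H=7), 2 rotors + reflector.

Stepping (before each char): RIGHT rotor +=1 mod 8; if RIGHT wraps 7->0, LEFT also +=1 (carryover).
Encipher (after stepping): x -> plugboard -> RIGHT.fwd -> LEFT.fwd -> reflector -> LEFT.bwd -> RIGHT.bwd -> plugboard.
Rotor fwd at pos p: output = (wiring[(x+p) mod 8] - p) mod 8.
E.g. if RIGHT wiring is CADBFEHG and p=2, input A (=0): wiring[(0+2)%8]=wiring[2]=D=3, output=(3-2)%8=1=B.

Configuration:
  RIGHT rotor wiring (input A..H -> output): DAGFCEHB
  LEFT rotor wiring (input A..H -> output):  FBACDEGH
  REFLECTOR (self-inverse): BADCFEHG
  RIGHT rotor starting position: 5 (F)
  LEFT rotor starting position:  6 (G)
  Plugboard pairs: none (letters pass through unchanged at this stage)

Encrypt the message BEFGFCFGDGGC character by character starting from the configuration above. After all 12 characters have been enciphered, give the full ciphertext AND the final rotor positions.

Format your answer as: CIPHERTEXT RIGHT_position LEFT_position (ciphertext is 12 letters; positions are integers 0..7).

Answer: GGEEGBGEGECE 1 0

Derivation:
Char 1 ('B'): step: R->6, L=6; B->plug->B->R->D->L->D->refl->C->L'->E->R'->G->plug->G
Char 2 ('E'): step: R->7, L=6; E->plug->E->R->G->L->F->refl->E->L'->F->R'->G->plug->G
Char 3 ('F'): step: R->0, L->7 (L advanced); F->plug->F->R->E->L->D->refl->C->L'->C->R'->E->plug->E
Char 4 ('G'): step: R->1, L=7; G->plug->G->R->A->L->A->refl->B->L'->D->R'->E->plug->E
Char 5 ('F'): step: R->2, L=7; F->plug->F->R->H->L->H->refl->G->L'->B->R'->G->plug->G
Char 6 ('C'): step: R->3, L=7; C->plug->C->R->B->L->G->refl->H->L'->H->R'->B->plug->B
Char 7 ('F'): step: R->4, L=7; F->plug->F->R->E->L->D->refl->C->L'->C->R'->G->plug->G
Char 8 ('G'): step: R->5, L=7; G->plug->G->R->A->L->A->refl->B->L'->D->R'->E->plug->E
Char 9 ('D'): step: R->6, L=7; D->plug->D->R->C->L->C->refl->D->L'->E->R'->G->plug->G
Char 10 ('G'): step: R->7, L=7; G->plug->G->R->F->L->E->refl->F->L'->G->R'->E->plug->E
Char 11 ('G'): step: R->0, L->0 (L advanced); G->plug->G->R->H->L->H->refl->G->L'->G->R'->C->plug->C
Char 12 ('C'): step: R->1, L=0; C->plug->C->R->E->L->D->refl->C->L'->D->R'->E->plug->E
Final: ciphertext=GGEEGBGEGECE, RIGHT=1, LEFT=0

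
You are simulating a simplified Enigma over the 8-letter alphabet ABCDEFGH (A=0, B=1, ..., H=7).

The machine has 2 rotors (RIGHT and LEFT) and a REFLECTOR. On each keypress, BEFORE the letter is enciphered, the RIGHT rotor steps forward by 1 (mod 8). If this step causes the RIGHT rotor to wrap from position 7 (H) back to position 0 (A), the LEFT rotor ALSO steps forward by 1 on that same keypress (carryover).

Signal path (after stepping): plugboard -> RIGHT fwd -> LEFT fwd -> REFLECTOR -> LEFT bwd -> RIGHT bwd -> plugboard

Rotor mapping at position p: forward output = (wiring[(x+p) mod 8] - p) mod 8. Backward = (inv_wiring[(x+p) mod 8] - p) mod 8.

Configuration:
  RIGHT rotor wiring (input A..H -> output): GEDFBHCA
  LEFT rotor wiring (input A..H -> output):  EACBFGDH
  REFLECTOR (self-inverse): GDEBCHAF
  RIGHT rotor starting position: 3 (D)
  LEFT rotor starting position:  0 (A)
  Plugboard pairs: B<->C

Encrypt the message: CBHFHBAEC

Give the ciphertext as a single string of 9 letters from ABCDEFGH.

Char 1 ('C'): step: R->4, L=0; C->plug->B->R->D->L->B->refl->D->L'->G->R'->C->plug->B
Char 2 ('B'): step: R->5, L=0; B->plug->C->R->D->L->B->refl->D->L'->G->R'->F->plug->F
Char 3 ('H'): step: R->6, L=0; H->plug->H->R->B->L->A->refl->G->L'->F->R'->E->plug->E
Char 4 ('F'): step: R->7, L=0; F->plug->F->R->C->L->C->refl->E->L'->A->R'->G->plug->G
Char 5 ('H'): step: R->0, L->1 (L advanced); H->plug->H->R->A->L->H->refl->F->L'->E->R'->B->plug->C
Char 6 ('B'): step: R->1, L=1; B->plug->C->R->E->L->F->refl->H->L'->A->R'->D->plug->D
Char 7 ('A'): step: R->2, L=1; A->plug->A->R->B->L->B->refl->D->L'->H->R'->C->plug->B
Char 8 ('E'): step: R->3, L=1; E->plug->E->R->F->L->C->refl->E->L'->D->R'->F->plug->F
Char 9 ('C'): step: R->4, L=1; C->plug->B->R->D->L->E->refl->C->L'->F->R'->A->plug->A

Answer: BFEGCDBFA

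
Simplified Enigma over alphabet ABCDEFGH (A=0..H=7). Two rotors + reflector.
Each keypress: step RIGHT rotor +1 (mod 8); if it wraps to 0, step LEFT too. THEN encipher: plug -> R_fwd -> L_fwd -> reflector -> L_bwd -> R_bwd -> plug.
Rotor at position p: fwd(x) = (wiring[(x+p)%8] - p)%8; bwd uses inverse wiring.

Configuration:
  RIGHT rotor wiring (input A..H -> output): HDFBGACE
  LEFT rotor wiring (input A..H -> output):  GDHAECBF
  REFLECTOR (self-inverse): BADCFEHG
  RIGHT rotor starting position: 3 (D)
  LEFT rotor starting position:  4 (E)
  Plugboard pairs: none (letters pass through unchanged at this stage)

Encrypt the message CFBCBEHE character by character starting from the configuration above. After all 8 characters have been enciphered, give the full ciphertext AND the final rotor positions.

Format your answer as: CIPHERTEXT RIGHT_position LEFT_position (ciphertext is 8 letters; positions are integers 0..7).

Char 1 ('C'): step: R->4, L=4; C->plug->C->R->G->L->D->refl->C->L'->E->R'->B->plug->B
Char 2 ('F'): step: R->5, L=4; F->plug->F->R->A->L->A->refl->B->L'->D->R'->A->plug->A
Char 3 ('B'): step: R->6, L=4; B->plug->B->R->G->L->D->refl->C->L'->E->R'->A->plug->A
Char 4 ('C'): step: R->7, L=4; C->plug->C->R->E->L->C->refl->D->L'->G->R'->D->plug->D
Char 5 ('B'): step: R->0, L->5 (L advanced); B->plug->B->R->D->L->B->refl->A->L'->C->R'->G->plug->G
Char 6 ('E'): step: R->1, L=5; E->plug->E->R->H->L->H->refl->G->L'->E->R'->B->plug->B
Char 7 ('H'): step: R->2, L=5; H->plug->H->R->B->L->E->refl->F->L'->A->R'->E->plug->E
Char 8 ('E'): step: R->3, L=5; E->plug->E->R->B->L->E->refl->F->L'->A->R'->G->plug->G
Final: ciphertext=BAADGBEG, RIGHT=3, LEFT=5

Answer: BAADGBEG 3 5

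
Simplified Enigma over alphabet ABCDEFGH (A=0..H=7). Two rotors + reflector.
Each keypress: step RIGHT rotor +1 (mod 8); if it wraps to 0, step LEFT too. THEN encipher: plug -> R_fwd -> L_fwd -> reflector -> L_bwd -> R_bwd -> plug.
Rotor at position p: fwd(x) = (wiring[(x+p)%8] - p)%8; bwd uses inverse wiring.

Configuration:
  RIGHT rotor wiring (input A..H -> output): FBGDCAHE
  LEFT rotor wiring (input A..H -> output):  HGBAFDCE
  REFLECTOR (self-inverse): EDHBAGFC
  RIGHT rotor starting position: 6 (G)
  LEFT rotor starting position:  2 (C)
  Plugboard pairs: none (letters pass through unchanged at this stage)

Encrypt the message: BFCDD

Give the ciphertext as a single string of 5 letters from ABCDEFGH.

Answer: GGBAG

Derivation:
Char 1 ('B'): step: R->7, L=2; B->plug->B->R->G->L->F->refl->G->L'->B->R'->G->plug->G
Char 2 ('F'): step: R->0, L->3 (L advanced); F->plug->F->R->A->L->F->refl->G->L'->H->R'->G->plug->G
Char 3 ('C'): step: R->1, L=3; C->plug->C->R->C->L->A->refl->E->L'->F->R'->B->plug->B
Char 4 ('D'): step: R->2, L=3; D->plug->D->R->G->L->D->refl->B->L'->E->R'->A->plug->A
Char 5 ('D'): step: R->3, L=3; D->plug->D->R->E->L->B->refl->D->L'->G->R'->G->plug->G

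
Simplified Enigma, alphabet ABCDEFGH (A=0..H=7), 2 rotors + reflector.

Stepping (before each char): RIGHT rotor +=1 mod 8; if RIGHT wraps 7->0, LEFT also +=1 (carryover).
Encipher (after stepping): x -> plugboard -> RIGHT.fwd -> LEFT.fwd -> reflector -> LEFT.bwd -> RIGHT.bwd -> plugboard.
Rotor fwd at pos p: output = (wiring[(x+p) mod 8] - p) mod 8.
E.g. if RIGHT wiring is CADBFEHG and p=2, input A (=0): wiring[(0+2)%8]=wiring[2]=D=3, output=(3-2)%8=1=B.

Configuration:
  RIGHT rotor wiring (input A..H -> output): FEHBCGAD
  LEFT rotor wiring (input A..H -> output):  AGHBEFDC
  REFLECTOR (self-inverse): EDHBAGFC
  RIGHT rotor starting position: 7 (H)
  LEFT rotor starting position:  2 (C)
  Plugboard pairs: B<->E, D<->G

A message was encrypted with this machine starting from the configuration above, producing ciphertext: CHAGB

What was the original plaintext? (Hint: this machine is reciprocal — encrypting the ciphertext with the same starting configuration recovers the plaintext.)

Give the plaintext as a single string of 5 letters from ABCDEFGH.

Answer: HDCBA

Derivation:
Char 1 ('C'): step: R->0, L->3 (L advanced); C->plug->C->R->H->L->E->refl->A->L'->D->R'->H->plug->H
Char 2 ('H'): step: R->1, L=3; H->plug->H->R->E->L->H->refl->C->L'->C->R'->G->plug->D
Char 3 ('A'): step: R->2, L=3; A->plug->A->R->F->L->F->refl->G->L'->A->R'->C->plug->C
Char 4 ('G'): step: R->3, L=3; G->plug->D->R->F->L->F->refl->G->L'->A->R'->E->plug->B
Char 5 ('B'): step: R->4, L=3; B->plug->E->R->B->L->B->refl->D->L'->G->R'->A->plug->A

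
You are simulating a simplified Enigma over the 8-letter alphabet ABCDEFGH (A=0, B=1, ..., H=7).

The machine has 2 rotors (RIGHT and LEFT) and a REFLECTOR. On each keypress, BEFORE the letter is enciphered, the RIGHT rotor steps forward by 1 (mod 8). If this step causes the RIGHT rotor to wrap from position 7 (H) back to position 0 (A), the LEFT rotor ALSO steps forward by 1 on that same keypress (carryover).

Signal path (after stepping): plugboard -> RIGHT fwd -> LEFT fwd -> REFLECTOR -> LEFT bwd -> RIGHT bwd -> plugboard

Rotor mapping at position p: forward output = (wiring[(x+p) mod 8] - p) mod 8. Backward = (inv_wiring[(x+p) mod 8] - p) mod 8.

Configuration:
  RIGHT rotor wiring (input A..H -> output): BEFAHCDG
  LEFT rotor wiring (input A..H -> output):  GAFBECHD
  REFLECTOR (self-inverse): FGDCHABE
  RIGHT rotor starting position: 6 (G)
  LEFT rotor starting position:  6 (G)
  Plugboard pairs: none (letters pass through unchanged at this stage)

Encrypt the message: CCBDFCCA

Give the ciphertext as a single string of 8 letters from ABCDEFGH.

Answer: GEDEBEFE

Derivation:
Char 1 ('C'): step: R->7, L=6; C->plug->C->R->F->L->D->refl->C->L'->D->R'->G->plug->G
Char 2 ('C'): step: R->0, L->7 (L advanced); C->plug->C->R->F->L->F->refl->A->L'->H->R'->E->plug->E
Char 3 ('B'): step: R->1, L=7; B->plug->B->R->E->L->C->refl->D->L'->G->R'->D->plug->D
Char 4 ('D'): step: R->2, L=7; D->plug->D->R->A->L->E->refl->H->L'->B->R'->E->plug->E
Char 5 ('F'): step: R->3, L=7; F->plug->F->R->G->L->D->refl->C->L'->E->R'->B->plug->B
Char 6 ('C'): step: R->4, L=7; C->plug->C->R->H->L->A->refl->F->L'->F->R'->E->plug->E
Char 7 ('C'): step: R->5, L=7; C->plug->C->R->B->L->H->refl->E->L'->A->R'->F->plug->F
Char 8 ('A'): step: R->6, L=7; A->plug->A->R->F->L->F->refl->A->L'->H->R'->E->plug->E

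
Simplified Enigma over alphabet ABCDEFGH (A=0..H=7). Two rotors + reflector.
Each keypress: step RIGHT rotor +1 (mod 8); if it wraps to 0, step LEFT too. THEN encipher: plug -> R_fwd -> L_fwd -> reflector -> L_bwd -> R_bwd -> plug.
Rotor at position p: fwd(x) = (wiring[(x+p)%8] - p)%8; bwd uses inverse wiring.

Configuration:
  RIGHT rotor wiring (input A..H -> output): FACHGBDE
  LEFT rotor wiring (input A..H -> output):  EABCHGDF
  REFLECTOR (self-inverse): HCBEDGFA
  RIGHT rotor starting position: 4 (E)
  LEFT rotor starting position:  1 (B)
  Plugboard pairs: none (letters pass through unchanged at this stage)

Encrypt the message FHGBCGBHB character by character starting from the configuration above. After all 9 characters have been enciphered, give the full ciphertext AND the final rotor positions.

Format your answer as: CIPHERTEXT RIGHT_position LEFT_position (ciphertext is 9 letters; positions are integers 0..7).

Char 1 ('F'): step: R->5, L=1; F->plug->F->R->F->L->C->refl->B->L'->C->R'->G->plug->G
Char 2 ('H'): step: R->6, L=1; H->plug->H->R->D->L->G->refl->F->L'->E->R'->E->plug->E
Char 3 ('G'): step: R->7, L=1; G->plug->G->R->C->L->B->refl->C->L'->F->R'->A->plug->A
Char 4 ('B'): step: R->0, L->2 (L advanced); B->plug->B->R->A->L->H->refl->A->L'->B->R'->F->plug->F
Char 5 ('C'): step: R->1, L=2; C->plug->C->R->G->L->C->refl->B->L'->E->R'->H->plug->H
Char 6 ('G'): step: R->2, L=2; G->plug->G->R->D->L->E->refl->D->L'->F->R'->B->plug->B
Char 7 ('B'): step: R->3, L=2; B->plug->B->R->D->L->E->refl->D->L'->F->R'->G->plug->G
Char 8 ('H'): step: R->4, L=2; H->plug->H->R->D->L->E->refl->D->L'->F->R'->B->plug->B
Char 9 ('B'): step: R->5, L=2; B->plug->B->R->G->L->C->refl->B->L'->E->R'->A->plug->A
Final: ciphertext=GEAFHBGBA, RIGHT=5, LEFT=2

Answer: GEAFHBGBA 5 2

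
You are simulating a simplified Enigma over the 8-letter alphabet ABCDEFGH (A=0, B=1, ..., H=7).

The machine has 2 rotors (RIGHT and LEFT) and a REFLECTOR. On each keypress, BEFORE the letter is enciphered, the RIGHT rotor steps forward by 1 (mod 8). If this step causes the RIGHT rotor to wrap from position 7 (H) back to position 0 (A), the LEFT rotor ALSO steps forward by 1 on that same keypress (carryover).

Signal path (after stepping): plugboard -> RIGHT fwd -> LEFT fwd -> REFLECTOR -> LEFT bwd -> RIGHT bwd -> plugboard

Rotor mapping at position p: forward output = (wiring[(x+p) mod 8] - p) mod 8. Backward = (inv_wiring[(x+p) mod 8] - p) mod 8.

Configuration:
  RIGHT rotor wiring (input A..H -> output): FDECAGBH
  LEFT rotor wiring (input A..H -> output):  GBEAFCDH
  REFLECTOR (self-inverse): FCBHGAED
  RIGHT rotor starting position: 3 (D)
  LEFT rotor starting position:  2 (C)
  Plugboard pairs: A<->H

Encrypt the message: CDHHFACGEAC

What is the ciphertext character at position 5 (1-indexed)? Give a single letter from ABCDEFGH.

Char 1 ('C'): step: R->4, L=2; C->plug->C->R->F->L->F->refl->A->L'->D->R'->D->plug->D
Char 2 ('D'): step: R->5, L=2; D->plug->D->R->A->L->C->refl->B->L'->E->R'->B->plug->B
Char 3 ('H'): step: R->6, L=2; H->plug->A->R->D->L->A->refl->F->L'->F->R'->D->plug->D
Char 4 ('H'): step: R->7, L=2; H->plug->A->R->A->L->C->refl->B->L'->E->R'->C->plug->C
Char 5 ('F'): step: R->0, L->3 (L advanced); F->plug->F->R->G->L->G->refl->E->L'->E->R'->C->plug->C

C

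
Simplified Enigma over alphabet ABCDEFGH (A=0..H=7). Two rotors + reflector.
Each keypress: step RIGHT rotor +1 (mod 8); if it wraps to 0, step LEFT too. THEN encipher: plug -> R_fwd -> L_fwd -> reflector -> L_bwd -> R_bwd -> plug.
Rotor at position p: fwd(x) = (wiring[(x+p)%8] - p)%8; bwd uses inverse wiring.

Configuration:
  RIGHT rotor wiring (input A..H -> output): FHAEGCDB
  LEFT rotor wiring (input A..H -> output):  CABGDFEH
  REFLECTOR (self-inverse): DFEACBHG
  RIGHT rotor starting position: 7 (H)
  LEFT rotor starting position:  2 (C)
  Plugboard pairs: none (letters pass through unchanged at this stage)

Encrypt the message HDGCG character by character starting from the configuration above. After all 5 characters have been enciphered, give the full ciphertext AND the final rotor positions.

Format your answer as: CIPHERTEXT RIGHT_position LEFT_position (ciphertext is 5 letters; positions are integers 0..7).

Char 1 ('H'): step: R->0, L->3 (L advanced); H->plug->H->R->B->L->A->refl->D->L'->A->R'->C->plug->C
Char 2 ('D'): step: R->1, L=3; D->plug->D->R->F->L->H->refl->G->L'->H->R'->B->plug->B
Char 3 ('G'): step: R->2, L=3; G->plug->G->R->D->L->B->refl->F->L'->G->R'->A->plug->A
Char 4 ('C'): step: R->3, L=3; C->plug->C->R->H->L->G->refl->H->L'->F->R'->H->plug->H
Char 5 ('G'): step: R->4, L=3; G->plug->G->R->E->L->E->refl->C->L'->C->R'->A->plug->A
Final: ciphertext=CBAHA, RIGHT=4, LEFT=3

Answer: CBAHA 4 3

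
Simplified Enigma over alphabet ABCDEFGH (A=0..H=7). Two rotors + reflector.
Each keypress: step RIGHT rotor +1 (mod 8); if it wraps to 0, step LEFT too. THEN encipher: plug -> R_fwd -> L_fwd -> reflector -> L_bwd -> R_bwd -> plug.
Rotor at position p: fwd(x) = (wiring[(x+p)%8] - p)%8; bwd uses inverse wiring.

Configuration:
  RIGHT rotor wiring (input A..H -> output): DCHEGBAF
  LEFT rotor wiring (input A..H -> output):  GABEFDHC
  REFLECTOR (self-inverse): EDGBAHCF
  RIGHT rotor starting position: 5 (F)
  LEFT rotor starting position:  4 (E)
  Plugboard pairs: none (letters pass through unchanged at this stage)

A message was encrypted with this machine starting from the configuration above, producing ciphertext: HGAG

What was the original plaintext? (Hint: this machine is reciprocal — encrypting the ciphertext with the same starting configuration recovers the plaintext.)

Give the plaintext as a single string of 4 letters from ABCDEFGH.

Answer: DDDC

Derivation:
Char 1 ('H'): step: R->6, L=4; H->plug->H->R->D->L->G->refl->C->L'->E->R'->D->plug->D
Char 2 ('G'): step: R->7, L=4; G->plug->G->R->C->L->D->refl->B->L'->A->R'->D->plug->D
Char 3 ('A'): step: R->0, L->5 (L advanced); A->plug->A->R->D->L->B->refl->D->L'->E->R'->D->plug->D
Char 4 ('G'): step: R->1, L=5; G->plug->G->R->E->L->D->refl->B->L'->D->R'->C->plug->C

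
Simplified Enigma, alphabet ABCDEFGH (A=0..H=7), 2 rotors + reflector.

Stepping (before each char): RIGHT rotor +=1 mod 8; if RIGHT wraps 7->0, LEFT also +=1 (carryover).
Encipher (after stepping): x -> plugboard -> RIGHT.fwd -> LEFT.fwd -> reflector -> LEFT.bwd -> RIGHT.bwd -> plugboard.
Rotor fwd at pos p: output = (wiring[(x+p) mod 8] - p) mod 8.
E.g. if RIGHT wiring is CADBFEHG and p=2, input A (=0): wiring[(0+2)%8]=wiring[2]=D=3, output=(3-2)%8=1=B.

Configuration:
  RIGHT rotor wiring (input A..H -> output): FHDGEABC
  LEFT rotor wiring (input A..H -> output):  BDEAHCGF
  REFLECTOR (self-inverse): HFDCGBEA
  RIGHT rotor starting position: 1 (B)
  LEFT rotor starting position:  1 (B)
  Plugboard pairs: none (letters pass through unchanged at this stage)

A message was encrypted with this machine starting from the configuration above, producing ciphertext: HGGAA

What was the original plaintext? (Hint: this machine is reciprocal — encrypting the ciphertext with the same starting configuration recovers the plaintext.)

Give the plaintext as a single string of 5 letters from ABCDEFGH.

Answer: BCHFG

Derivation:
Char 1 ('H'): step: R->2, L=1; H->plug->H->R->F->L->F->refl->B->L'->E->R'->B->plug->B
Char 2 ('G'): step: R->3, L=1; G->plug->G->R->E->L->B->refl->F->L'->F->R'->C->plug->C
Char 3 ('G'): step: R->4, L=1; G->plug->G->R->H->L->A->refl->H->L'->C->R'->H->plug->H
Char 4 ('A'): step: R->5, L=1; A->plug->A->R->D->L->G->refl->E->L'->G->R'->F->plug->F
Char 5 ('A'): step: R->6, L=1; A->plug->A->R->D->L->G->refl->E->L'->G->R'->G->plug->G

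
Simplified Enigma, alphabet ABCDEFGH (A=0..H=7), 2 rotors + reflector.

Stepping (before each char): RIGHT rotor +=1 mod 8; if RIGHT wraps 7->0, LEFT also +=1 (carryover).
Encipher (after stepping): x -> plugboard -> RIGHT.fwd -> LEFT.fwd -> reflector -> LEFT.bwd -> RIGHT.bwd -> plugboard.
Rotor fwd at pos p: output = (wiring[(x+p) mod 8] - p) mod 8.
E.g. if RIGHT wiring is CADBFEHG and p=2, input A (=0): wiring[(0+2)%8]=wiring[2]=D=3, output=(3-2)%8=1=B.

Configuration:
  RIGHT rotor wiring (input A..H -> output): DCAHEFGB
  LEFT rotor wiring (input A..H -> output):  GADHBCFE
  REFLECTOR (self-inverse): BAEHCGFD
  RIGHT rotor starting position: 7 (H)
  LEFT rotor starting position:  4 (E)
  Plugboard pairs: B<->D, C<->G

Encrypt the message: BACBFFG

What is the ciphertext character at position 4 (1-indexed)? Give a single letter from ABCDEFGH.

Char 1 ('B'): step: R->0, L->5 (L advanced); B->plug->D->R->H->L->E->refl->C->L'->G->R'->G->plug->C
Char 2 ('A'): step: R->1, L=5; A->plug->A->R->B->L->A->refl->B->L'->D->R'->D->plug->B
Char 3 ('C'): step: R->2, L=5; C->plug->G->R->B->L->A->refl->B->L'->D->R'->D->plug->B
Char 4 ('B'): step: R->3, L=5; B->plug->D->R->D->L->B->refl->A->L'->B->R'->B->plug->D

D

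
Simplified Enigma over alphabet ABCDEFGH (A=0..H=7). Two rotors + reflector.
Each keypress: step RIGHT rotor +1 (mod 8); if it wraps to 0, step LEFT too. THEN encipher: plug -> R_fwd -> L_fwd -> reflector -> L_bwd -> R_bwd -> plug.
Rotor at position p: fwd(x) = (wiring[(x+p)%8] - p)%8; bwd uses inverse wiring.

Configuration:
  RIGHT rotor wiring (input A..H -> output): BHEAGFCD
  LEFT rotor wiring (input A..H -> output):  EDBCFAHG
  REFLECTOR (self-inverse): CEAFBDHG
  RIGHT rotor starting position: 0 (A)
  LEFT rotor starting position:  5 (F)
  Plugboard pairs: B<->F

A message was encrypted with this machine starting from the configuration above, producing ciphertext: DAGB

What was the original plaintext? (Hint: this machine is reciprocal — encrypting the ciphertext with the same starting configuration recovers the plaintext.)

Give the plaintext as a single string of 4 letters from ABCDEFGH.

Answer: GHFH

Derivation:
Char 1 ('D'): step: R->1, L=5; D->plug->D->R->F->L->E->refl->B->L'->C->R'->G->plug->G
Char 2 ('A'): step: R->2, L=5; A->plug->A->R->C->L->B->refl->E->L'->F->R'->H->plug->H
Char 3 ('G'): step: R->3, L=5; G->plug->G->R->E->L->G->refl->H->L'->D->R'->B->plug->F
Char 4 ('B'): step: R->4, L=5; B->plug->F->R->D->L->H->refl->G->L'->E->R'->H->plug->H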